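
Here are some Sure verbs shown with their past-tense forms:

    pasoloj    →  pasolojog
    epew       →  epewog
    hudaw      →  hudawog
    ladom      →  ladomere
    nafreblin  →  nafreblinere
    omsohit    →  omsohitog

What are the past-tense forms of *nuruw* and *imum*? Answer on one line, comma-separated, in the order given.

nuruwog, imumere

The alternation tracks the final consonant of the stem — -ere when the stem ends in a nasal (*ladom*, *nafreblin*); -og when the stem ends in a non-nasal consonant (*pasoloj*, *epew*, *hudaw*, *omsohit*).
The final consonant of *nuruw* is /w/, which is non-nasal, so the suffix is -og, giving *nuruwog*.
Since the final consonant of *imum* is /m/ (a nasal), it takes -ere, giving *imumere*.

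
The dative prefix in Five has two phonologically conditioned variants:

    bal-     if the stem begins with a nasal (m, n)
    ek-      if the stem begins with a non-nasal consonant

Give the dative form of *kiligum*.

Since the first consonant of *kiligum* is /k/ (non-nasal), it takes ek-, giving *ekkiligum*.

ekkiligum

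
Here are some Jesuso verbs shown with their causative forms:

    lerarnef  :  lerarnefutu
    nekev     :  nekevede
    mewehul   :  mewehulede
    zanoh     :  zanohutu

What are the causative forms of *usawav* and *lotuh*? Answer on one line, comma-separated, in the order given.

usawavede, lotuhutu

Looking at the final consonant of each stem: -utu when the stem ends in a voiceless consonant (*lerarnef*, *zanoh*); -ede when the stem ends in a voiced consonant (*nekev*, *mewehul*).
*usawav*: final consonant = /v/, voiced → -ede → *usawavede*.
The final consonant of *lotuh* is /h/, which is voiceless, so the suffix is -utu, giving *lotuhutu*.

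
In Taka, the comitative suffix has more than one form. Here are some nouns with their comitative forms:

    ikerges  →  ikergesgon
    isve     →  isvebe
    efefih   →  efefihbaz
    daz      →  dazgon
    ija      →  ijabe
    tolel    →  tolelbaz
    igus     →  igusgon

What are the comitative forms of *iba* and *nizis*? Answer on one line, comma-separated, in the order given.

The suffix is conditioned by the final sound: -gon when the stem ends in a sibilant (*ikerges*, *daz*, *igus*); -baz when the stem ends in a non-sibilant consonant (*efefih*, *tolel*); -be when the stem ends in a vowel (*isve*, *ija*).
*iba*: final sound = /a/, a vowel → -be → *ibabe*.
Since the final sound of *nizis* is /s/ (a sibilant), it takes -gon, giving *nizisgon*.

ibabe, nizisgon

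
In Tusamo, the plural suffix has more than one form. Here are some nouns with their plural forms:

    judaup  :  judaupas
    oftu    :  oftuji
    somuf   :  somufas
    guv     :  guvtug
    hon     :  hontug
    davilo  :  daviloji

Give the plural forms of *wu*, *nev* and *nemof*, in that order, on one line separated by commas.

wuji, nevtug, nemofas

The pattern is voicing of the final sound: -as when the stem ends in a voiceless consonant (*judaup*, *somuf*); -tug when the stem ends in a voiced consonant (*guv*, *hon*); -ji when the stem ends in a vowel (*oftu*, *davilo*).
The final sound of *wu* is /u/, which is a vowel, so the suffix is -ji, giving *wuji*.
The final sound of *nev* is /v/, which is a voiced consonant, so the suffix is -tug, giving *nevtug*.
*nemof*: final sound = /f/, a voiceless consonant → -as → *nemofas*.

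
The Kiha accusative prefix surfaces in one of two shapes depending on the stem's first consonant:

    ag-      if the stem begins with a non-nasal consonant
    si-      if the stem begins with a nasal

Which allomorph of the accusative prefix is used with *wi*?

ag-

Since the first consonant of *wi* is /w/ (non-nasal), it takes ag-.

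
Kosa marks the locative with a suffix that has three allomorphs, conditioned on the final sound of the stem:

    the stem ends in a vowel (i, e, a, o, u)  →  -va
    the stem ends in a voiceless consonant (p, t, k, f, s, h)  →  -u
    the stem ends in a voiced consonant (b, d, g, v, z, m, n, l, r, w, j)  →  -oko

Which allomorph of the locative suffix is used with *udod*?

*udod* — final sound /d/ (a voiced consonant) → -oko.

-oko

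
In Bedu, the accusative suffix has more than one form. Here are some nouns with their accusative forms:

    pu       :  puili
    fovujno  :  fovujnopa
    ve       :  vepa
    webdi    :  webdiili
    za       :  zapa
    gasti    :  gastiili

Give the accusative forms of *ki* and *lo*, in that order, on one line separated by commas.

The suffix is conditioned by the last vowel: -ili when the last vowel of the stem is a high vowel (*pu*, *webdi*, *gasti*); -pa when the last vowel of the stem is a non-high vowel (*fovujno*, *ve*, *za*).
*ki* — last vowel /i/ (a high vowel) → -ili → *kiili*.
*lo*: last vowel = /o/, a non-high vowel → -pa → *lopa*.

kiili, lopa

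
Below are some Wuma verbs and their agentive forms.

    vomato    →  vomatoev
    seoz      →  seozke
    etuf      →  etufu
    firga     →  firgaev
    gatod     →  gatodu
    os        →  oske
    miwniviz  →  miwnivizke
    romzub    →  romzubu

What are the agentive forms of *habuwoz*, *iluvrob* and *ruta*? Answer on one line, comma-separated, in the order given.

The alternation tracks the final sound of the stem — -ke when the stem ends in a sibilant (*seoz*, *os*, *miwniviz*); -u when the stem ends in a non-sibilant consonant (*etuf*, *gatod*, *romzub*); -ev when the stem ends in a vowel (*vomato*, *firga*).
*habuwoz* — final sound /z/ (a sibilant) → -ke → *habuwozke*.
*iluvrob*: final sound = /b/, a non-sibilant consonant → -u → *iluvrobu*.
*ruta* — final sound /a/ (a vowel) → -ev → *rutaev*.

habuwozke, iluvrobu, rutaev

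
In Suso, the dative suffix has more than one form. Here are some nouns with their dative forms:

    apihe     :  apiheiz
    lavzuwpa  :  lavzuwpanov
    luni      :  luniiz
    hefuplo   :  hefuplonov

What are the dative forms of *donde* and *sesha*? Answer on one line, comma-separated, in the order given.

Looking at the last vowel of each stem: -iz when the last vowel of the stem is a front vowel (*apihe*, *luni*); -nov when the last vowel of the stem is a back vowel (*lavzuwpa*, *hefuplo*).
The last vowel of *donde* is /e/, which is a front vowel, so the suffix is -iz, giving *dondeiz*.
The last vowel of *sesha* is /a/, which is a back vowel, so the suffix is -nov, giving *seshanov*.

dondeiz, seshanov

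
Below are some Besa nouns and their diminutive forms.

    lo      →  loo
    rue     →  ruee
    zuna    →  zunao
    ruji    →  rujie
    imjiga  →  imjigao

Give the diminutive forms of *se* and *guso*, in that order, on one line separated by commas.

The pattern is front/back vowel harmony: -e when the last vowel of the stem is a front vowel (*rue*, *ruji*); -o when the last vowel of the stem is a back vowel (*lo*, *zuna*, *imjiga*).
Since the last vowel of *se* is /e/ (a front vowel), it takes -e, giving *see*.
*guso*: last vowel = /o/, a back vowel → -o → *gusoo*.

see, gusoo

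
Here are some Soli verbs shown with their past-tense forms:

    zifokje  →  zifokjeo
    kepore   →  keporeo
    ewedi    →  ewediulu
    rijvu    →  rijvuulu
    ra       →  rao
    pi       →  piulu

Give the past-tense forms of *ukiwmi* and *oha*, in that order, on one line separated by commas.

The suffix is conditioned by the last vowel: -ulu when the last vowel of the stem is a high vowel (*ewedi*, *rijvu*, *pi*); -o when the last vowel of the stem is a non-high vowel (*zifokje*, *kepore*, *ra*).
*ukiwmi* — last vowel /i/ (a high vowel) → -ulu → *ukiwmiulu*.
The last vowel of *oha* is /a/, which is a non-high vowel, so the suffix is -o, giving *ohao*.

ukiwmiulu, ohao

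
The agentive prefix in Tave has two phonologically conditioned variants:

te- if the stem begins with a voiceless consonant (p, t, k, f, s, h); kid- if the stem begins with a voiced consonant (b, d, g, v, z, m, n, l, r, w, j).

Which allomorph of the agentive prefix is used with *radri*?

kid-

*radri*: first consonant = /r/, voiced → kid-.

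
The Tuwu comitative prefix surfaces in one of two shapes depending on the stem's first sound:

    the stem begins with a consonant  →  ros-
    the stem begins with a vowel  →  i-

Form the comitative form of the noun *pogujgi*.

*pogujgi*: first sound = /p/, a consonant → ros- → *rospogujgi*.

rospogujgi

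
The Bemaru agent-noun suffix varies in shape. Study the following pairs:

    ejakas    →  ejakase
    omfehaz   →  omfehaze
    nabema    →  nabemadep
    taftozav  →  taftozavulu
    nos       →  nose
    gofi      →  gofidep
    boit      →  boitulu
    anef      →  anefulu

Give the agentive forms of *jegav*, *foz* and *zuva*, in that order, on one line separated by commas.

jegavulu, foze, zuvadep

The alternation tracks the final sound of the stem — -e when the stem ends in a sibilant (*ejakas*, *omfehaz*, *nos*); -ulu when the stem ends in a non-sibilant consonant (*taftozav*, *boit*, *anef*); -dep when the stem ends in a vowel (*nabema*, *gofi*).
*jegav* — final sound /v/ (a non-sibilant consonant) → -ulu → *jegavulu*.
*foz*: final sound = /z/, a sibilant → -e → *foze*.
*zuva*: final sound = /a/, a vowel → -dep → *zuvadep*.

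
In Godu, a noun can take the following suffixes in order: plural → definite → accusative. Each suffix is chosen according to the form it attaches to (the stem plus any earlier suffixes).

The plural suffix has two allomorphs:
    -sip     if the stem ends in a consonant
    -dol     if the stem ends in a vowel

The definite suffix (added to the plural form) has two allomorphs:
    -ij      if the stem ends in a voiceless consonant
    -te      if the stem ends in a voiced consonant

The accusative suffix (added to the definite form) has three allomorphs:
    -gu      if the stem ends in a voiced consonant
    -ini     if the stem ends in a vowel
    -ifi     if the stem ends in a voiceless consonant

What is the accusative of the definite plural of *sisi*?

Since the final sound of *sisi* is /i/ (a vowel), it takes -dol, giving *sisidol*.
The final consonant of the plural form *sisidol* is /l/, which is voiced, so the definite suffix is -te, giving *sisidolte*.
Since the final sound of the definite form *sisidolte* is /e/ (a vowel), it takes -ini, giving *sisidolteini*.

sisidolteini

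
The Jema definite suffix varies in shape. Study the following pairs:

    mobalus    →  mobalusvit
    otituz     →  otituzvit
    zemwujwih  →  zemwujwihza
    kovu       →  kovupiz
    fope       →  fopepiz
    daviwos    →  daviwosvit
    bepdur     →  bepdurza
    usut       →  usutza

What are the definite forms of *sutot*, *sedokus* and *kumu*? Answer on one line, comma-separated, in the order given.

sutotza, sedokusvit, kumupiz

The pattern is sibilance of the final sound: -vit when the stem ends in a sibilant (*mobalus*, *otituz*, *daviwos*); -za when the stem ends in a non-sibilant consonant (*zemwujwih*, *bepdur*, *usut*); -piz when the stem ends in a vowel (*kovu*, *fope*).
*sutot*: final sound = /t/, a non-sibilant consonant → -za → *sutotza*.
The final sound of *sedokus* is /s/, which is a sibilant, so the suffix is -vit, giving *sedokusvit*.
The final sound of *kumu* is /u/, which is a vowel, so the suffix is -piz, giving *kumupiz*.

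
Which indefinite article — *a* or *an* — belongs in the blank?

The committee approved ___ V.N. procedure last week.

a

The indefinite article is chosen by the initial *sound* of the following word, not its spelling.
The initialism *V.N.* is read letter by letter; the first letter, V, is pronounced /viː/, which begins with a consonant sound.
So the article is *a*: The committee approved a V.N. procedure last week.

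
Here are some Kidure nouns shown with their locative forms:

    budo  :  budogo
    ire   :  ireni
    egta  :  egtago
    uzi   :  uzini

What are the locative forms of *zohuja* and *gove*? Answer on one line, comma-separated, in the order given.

zohujago, goveni

The alternation tracks the last vowel of the stem — -ni when the last vowel of the stem is a front vowel (*ire*, *uzi*); -go when the last vowel of the stem is a back vowel (*budo*, *egta*).
Since the last vowel of *zohuja* is /a/ (a back vowel), it takes -go, giving *zohujago*.
*gove*: last vowel = /e/, a front vowel → -ni → *goveni*.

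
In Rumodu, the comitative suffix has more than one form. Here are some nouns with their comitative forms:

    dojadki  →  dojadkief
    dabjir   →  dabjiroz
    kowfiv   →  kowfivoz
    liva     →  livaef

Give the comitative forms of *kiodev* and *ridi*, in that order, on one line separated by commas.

kiodevoz, ridief

The pattern is consonant vs. vowel: -oz when the stem ends in a consonant (*dabjir*, *kowfiv*); -ef when the stem ends in a vowel (*dojadki*, *liva*).
Since the final sound of *kiodev* is /v/ (a consonant), it takes -oz, giving *kiodevoz*.
*ridi*: final sound = /i/, a vowel → -ef → *ridief*.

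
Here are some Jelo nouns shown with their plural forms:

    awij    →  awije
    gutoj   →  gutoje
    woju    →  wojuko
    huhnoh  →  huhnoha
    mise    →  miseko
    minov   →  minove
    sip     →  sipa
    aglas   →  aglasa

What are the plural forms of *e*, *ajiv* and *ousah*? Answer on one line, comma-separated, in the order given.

eko, ajive, ousaha

The alternation tracks the final sound of the stem — -a when the stem ends in a voiceless consonant (*huhnoh*, *sip*, *aglas*); -e when the stem ends in a voiced consonant (*awij*, *gutoj*, *minov*); -ko when the stem ends in a vowel (*woju*, *mise*).
*e* — final sound /e/ (a vowel) → -ko → *eko*.
*ajiv*: final sound = /v/, a voiced consonant → -e → *ajive*.
*ousah*: final sound = /h/, a voiceless consonant → -a → *ousaha*.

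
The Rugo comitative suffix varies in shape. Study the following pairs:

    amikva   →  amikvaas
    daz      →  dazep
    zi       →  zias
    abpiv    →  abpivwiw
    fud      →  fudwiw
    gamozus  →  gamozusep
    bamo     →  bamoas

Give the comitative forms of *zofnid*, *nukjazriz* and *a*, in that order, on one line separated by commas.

zofnidwiw, nukjazrizep, aas

The pattern is sibilance of the final sound: -ep when the stem ends in a sibilant (*daz*, *gamozus*); -wiw when the stem ends in a non-sibilant consonant (*abpiv*, *fud*); -as when the stem ends in a vowel (*amikva*, *zi*, *bamo*).
*zofnid*: final sound = /d/, a non-sibilant consonant → -wiw → *zofnidwiw*.
*nukjazriz*: final sound = /z/, a sibilant → -ep → *nukjazrizep*.
The final sound of *a* is /a/, which is a vowel, so the suffix is -as, giving *aas*.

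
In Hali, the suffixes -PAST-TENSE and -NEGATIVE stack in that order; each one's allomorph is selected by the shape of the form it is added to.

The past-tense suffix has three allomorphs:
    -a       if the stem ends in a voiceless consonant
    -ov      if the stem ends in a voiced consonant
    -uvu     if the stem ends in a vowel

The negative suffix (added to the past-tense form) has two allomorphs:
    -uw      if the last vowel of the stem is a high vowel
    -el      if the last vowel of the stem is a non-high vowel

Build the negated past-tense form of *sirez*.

sirezovel

The final sound of *sirez* is /z/, which is a voiced consonant, so the past-tense suffix is -ov, giving *sirezov*.
The past-tense form *sirezov*: last vowel = /o/, a non-high vowel → -el → *sirezovel*.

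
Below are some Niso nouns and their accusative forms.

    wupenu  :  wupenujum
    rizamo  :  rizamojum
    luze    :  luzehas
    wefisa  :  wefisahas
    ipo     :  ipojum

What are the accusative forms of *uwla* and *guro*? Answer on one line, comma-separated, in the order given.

The pattern is rounding harmony: -jum when the last vowel of the stem is a rounded vowel (*wupenu*, *rizamo*, *ipo*); -has when the last vowel of the stem is an unrounded vowel (*luze*, *wefisa*).
The last vowel of *uwla* is /a/, which is an unrounded vowel, so the suffix is -has, giving *uwlahas*.
Since the last vowel of *guro* is /o/ (a rounded vowel), it takes -jum, giving *gurojum*.

uwlahas, gurojum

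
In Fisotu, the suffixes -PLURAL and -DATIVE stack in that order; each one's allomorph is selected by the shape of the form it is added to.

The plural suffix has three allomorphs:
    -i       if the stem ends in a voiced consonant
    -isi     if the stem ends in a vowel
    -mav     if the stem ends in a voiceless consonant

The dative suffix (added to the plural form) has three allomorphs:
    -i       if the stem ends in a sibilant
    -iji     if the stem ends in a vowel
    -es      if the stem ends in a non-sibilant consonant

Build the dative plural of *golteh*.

goltehmaves

The final sound of *golteh* is /h/, which is a voiceless consonant, so the plural suffix is -mav, giving *goltehmav*.
Since the final sound of the plural form *goltehmav* is /v/ (a non-sibilant consonant), it takes -es, giving *goltehmaves*.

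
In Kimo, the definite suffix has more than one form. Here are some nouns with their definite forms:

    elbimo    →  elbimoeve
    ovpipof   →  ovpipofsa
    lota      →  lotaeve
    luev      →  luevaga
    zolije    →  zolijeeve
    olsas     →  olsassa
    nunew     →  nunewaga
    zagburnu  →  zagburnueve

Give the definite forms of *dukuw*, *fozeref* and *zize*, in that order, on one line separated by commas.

The suffix is conditioned by the final sound: -sa when the stem ends in a voiceless consonant (*ovpipof*, *olsas*); -aga when the stem ends in a voiced consonant (*luev*, *nunew*); -eve when the stem ends in a vowel (*elbimo*, *lota*, *zolije*, *zagburnu*).
Since the final sound of *dukuw* is /w/ (a voiced consonant), it takes -aga, giving *dukuwaga*.
*fozeref* — final sound /f/ (a voiceless consonant) → -sa → *fozerefsa*.
The final sound of *zize* is /e/, which is a vowel, so the suffix is -eve, giving *zizeeve*.

dukuwaga, fozerefsa, zizeeve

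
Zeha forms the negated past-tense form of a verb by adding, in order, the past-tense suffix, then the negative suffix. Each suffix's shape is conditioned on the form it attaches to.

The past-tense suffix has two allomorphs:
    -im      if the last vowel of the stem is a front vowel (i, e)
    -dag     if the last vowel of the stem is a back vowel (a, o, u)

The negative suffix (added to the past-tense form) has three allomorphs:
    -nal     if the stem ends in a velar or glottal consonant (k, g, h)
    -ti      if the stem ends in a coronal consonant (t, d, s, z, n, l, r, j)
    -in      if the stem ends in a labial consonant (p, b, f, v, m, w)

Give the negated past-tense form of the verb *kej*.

*kej*: last vowel = /e/, a front vowel → -im → *kejim*.
The past-tense form *kejim* — final consonant /m/ (labial) → -in → *kejimin*.

kejimin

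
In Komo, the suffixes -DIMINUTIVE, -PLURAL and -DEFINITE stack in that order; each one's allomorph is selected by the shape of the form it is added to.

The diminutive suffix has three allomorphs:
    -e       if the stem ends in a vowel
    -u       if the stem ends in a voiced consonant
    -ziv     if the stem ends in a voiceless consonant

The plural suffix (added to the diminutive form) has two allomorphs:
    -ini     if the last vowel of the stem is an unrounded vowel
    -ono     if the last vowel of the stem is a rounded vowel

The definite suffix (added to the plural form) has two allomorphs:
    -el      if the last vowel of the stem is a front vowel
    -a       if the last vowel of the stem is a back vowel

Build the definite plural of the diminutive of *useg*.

useguonoa

*useg* — final sound /g/ (a voiced consonant) → -u → *usegu*.
The diminutive form *usegu*: last vowel = /u/, a rounded vowel → -ono → *useguono*.
The plural form *useguono* — last vowel /o/ (a back vowel) → -a → *useguonoa*.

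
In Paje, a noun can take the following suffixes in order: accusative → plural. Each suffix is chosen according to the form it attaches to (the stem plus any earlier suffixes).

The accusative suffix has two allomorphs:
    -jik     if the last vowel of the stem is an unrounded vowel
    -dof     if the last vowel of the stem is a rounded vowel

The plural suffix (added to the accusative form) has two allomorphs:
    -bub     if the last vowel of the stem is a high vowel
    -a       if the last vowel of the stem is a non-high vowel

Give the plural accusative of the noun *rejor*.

rejordofa

Since the last vowel of *rejor* is /o/ (a rounded vowel), it takes -dof, giving *rejordof*.
Since the last vowel of the accusative form *rejordof* is /o/ (a non-high vowel), it takes -a, giving *rejordofa*.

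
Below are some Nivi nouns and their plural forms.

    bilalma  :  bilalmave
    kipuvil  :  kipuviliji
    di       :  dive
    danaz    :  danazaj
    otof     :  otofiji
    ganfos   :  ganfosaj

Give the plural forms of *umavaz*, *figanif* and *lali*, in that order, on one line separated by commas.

The pattern is sibilance of the final sound: -aj when the stem ends in a sibilant (*danaz*, *ganfos*); -iji when the stem ends in a non-sibilant consonant (*kipuvil*, *otof*); -ve when the stem ends in a vowel (*bilalma*, *di*).
*umavaz*: final sound = /z/, a sibilant → -aj → *umavazaj*.
The final sound of *figanif* is /f/, which is a non-sibilant consonant, so the suffix is -iji, giving *figanifiji*.
The final sound of *lali* is /i/, which is a vowel, so the suffix is -ve, giving *lalive*.

umavazaj, figanifiji, lalive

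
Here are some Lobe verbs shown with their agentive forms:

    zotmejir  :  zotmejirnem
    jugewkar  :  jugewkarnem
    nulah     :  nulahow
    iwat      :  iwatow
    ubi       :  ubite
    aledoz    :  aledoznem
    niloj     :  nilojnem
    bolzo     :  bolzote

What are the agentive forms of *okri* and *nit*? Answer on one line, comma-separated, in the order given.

okrite, nitow

Looking at the final sound of each stem: -ow when the stem ends in a voiceless consonant (*nulah*, *iwat*); -nem when the stem ends in a voiced consonant (*zotmejir*, *jugewkar*, *aledoz*, *niloj*); -te when the stem ends in a vowel (*ubi*, *bolzo*).
*okri* — final sound /i/ (a vowel) → -te → *okrite*.
Since the final sound of *nit* is /t/ (a voiceless consonant), it takes -ow, giving *nitow*.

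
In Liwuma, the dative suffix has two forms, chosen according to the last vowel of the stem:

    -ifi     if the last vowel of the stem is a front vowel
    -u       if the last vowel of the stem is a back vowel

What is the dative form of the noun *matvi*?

matviifi

*matvi* — last vowel /i/ (a front vowel) → -ifi → *matviifi*.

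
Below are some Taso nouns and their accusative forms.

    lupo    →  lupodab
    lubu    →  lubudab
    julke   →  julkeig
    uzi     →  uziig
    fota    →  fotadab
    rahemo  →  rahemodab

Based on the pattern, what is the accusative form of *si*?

siig

Looking at the last vowel of each stem: -ig when the last vowel of the stem is a front vowel (*julke*, *uzi*); -dab when the last vowel of the stem is a back vowel (*lupo*, *lubu*, *fota*, *rahemo*).
*si* — last vowel /i/ (a front vowel) → -ig → *siig*.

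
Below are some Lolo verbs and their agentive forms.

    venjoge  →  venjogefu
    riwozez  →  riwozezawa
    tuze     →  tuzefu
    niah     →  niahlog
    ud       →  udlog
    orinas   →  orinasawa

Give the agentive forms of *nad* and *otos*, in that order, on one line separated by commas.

nadlog, otosawa

The alternation tracks the final sound of the stem — -awa when the stem ends in a sibilant (*riwozez*, *orinas*); -log when the stem ends in a non-sibilant consonant (*niah*, *ud*); -fu when the stem ends in a vowel (*venjoge*, *tuze*).
The final sound of *nad* is /d/, which is a non-sibilant consonant, so the suffix is -log, giving *nadlog*.
*otos* — final sound /s/ (a sibilant) → -awa → *otosawa*.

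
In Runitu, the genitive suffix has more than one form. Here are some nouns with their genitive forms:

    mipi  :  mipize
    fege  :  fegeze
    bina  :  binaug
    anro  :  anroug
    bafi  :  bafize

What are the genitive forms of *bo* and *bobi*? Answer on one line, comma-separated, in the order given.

boug, bobize

The suffix is conditioned by the last vowel: -ze when the last vowel of the stem is a front vowel (*mipi*, *fege*, *bafi*); -ug when the last vowel of the stem is a back vowel (*bina*, *anro*).
Since the last vowel of *bo* is /o/ (a back vowel), it takes -ug, giving *boug*.
The last vowel of *bobi* is /i/, which is a front vowel, so the suffix is -ze, giving *bobize*.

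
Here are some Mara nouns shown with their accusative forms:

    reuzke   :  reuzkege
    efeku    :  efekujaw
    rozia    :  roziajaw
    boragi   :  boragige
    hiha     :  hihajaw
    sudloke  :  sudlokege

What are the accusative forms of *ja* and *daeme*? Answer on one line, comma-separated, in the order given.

jajaw, daemege

The alternation tracks the last vowel of the stem — -ge when the last vowel of the stem is a front vowel (*reuzke*, *boragi*, *sudloke*); -jaw when the last vowel of the stem is a back vowel (*efeku*, *rozia*, *hiha*).
The last vowel of *ja* is /a/, which is a back vowel, so the suffix is -jaw, giving *jajaw*.
*daeme* — last vowel /e/ (a front vowel) → -ge → *daemege*.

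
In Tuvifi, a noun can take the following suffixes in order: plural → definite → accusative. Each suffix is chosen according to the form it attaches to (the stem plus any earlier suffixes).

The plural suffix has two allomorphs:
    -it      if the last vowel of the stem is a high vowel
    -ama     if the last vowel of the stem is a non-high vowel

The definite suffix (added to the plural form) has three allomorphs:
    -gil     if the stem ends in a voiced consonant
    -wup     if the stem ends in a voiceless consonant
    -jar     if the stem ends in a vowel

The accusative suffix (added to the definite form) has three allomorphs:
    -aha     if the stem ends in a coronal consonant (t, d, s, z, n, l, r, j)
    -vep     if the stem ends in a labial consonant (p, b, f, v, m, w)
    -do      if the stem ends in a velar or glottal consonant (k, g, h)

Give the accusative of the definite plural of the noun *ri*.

Since the last vowel of *ri* is /i/ (a high vowel), it takes -it, giving *riit*.
Since the final sound of the plural form *riit* is /t/ (a voiceless consonant), it takes -wup, giving *riitwup*.
The definite form *riitwup*: final consonant = /p/, labial → -vep → *riitwupvep*.

riitwupvep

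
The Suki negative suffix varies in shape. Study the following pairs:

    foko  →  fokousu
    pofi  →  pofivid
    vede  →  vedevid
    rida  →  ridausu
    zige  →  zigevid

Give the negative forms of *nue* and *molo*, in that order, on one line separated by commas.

nuevid, molousu

The alternation tracks the last vowel of the stem — -vid when the last vowel of the stem is a front vowel (*pofi*, *vede*, *zige*); -usu when the last vowel of the stem is a back vowel (*foko*, *rida*).
Since the last vowel of *nue* is /e/ (a front vowel), it takes -vid, giving *nuevid*.
Since the last vowel of *molo* is /o/ (a back vowel), it takes -usu, giving *molousu*.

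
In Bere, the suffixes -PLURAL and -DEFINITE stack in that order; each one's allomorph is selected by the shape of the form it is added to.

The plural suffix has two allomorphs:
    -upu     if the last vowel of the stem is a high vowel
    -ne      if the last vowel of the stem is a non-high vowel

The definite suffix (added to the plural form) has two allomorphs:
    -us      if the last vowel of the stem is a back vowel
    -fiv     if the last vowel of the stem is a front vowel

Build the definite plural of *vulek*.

The last vowel of *vulek* is /e/, which is a non-high vowel, so the plural suffix is -ne, giving *vulekne*.
The plural form *vulekne*: last vowel = /e/, a front vowel → -fiv → *vuleknefiv*.

vuleknefiv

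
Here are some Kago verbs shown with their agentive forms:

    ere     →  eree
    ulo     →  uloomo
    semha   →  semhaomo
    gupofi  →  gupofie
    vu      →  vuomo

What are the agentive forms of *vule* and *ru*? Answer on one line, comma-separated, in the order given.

The suffix is conditioned by the last vowel: -e when the last vowel of the stem is a front vowel (*ere*, *gupofi*); -omo when the last vowel of the stem is a back vowel (*ulo*, *semha*, *vu*).
*vule* — last vowel /e/ (a front vowel) → -e → *vulee*.
The last vowel of *ru* is /u/, which is a back vowel, so the suffix is -omo, giving *ruomo*.

vulee, ruomo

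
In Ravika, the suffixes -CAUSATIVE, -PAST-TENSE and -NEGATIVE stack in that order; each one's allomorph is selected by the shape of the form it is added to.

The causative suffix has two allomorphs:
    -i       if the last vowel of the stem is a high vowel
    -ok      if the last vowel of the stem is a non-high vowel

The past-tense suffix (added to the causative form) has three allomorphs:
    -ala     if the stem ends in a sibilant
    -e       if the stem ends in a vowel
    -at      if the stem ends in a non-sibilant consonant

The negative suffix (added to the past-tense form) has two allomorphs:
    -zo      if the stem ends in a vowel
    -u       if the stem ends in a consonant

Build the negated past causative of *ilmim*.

Since the last vowel of *ilmim* is /i/ (a high vowel), it takes -i, giving *ilmimi*.
The final sound of the causative form *ilmimi* is /i/, which is a vowel, so the past-tense suffix is -e, giving *ilmimie*.
The past-tense form *ilmimie* — final sound /e/ (a vowel) → -zo → *ilmimiezo*.

ilmimiezo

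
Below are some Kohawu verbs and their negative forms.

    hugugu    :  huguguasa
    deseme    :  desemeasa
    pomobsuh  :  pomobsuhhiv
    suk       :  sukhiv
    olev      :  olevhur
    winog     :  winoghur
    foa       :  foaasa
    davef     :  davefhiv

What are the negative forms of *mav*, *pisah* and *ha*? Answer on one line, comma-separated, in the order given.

The pattern is voicing of the final sound: -hiv when the stem ends in a voiceless consonant (*pomobsuh*, *suk*, *davef*); -hur when the stem ends in a voiced consonant (*olev*, *winog*); -asa when the stem ends in a vowel (*hugugu*, *deseme*, *foa*).
Since the final sound of *mav* is /v/ (a voiced consonant), it takes -hur, giving *mavhur*.
*pisah* — final sound /h/ (a voiceless consonant) → -hiv → *pisahhiv*.
*ha*: final sound = /a/, a vowel → -asa → *haasa*.

mavhur, pisahhiv, haasa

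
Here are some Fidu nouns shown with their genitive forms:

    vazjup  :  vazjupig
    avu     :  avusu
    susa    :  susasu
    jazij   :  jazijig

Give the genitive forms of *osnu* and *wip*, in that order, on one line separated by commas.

osnusu, wipig

The pattern is consonant vs. vowel: -ig when the stem ends in a consonant (*vazjup*, *jazij*); -su when the stem ends in a vowel (*avu*, *susa*).
The final sound of *osnu* is /u/, which is a vowel, so the suffix is -su, giving *osnusu*.
*wip* — final sound /p/ (a consonant) → -ig → *wipig*.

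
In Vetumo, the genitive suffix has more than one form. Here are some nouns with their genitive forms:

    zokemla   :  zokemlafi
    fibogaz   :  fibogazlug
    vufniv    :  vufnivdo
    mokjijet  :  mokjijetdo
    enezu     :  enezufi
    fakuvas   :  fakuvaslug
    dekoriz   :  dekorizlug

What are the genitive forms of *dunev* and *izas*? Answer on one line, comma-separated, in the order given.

dunevdo, izaslug

The alternation tracks the final sound of the stem — -lug when the stem ends in a sibilant (*fibogaz*, *fakuvas*, *dekoriz*); -do when the stem ends in a non-sibilant consonant (*vufniv*, *mokjijet*); -fi when the stem ends in a vowel (*zokemla*, *enezu*).
*dunev* — final sound /v/ (a non-sibilant consonant) → -do → *dunevdo*.
The final sound of *izas* is /s/, which is a sibilant, so the suffix is -lug, giving *izaslug*.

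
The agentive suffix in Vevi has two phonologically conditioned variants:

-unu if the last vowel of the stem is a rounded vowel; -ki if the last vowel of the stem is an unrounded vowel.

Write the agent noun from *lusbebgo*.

lusbebgounu

The last vowel of *lusbebgo* is /o/, which is a rounded vowel, so the suffix is -unu, giving *lusbebgounu*.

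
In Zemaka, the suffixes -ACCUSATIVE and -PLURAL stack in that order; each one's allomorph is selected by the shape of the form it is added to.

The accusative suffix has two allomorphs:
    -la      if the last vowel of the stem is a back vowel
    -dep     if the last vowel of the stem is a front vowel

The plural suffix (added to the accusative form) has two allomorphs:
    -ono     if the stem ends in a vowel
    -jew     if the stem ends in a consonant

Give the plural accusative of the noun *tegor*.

tegorlaono

The last vowel of *tegor* is /o/, which is a back vowel, so the accusative suffix is -la, giving *tegorla*.
The accusative form *tegorla* — final sound /a/ (a vowel) → -ono → *tegorlaono*.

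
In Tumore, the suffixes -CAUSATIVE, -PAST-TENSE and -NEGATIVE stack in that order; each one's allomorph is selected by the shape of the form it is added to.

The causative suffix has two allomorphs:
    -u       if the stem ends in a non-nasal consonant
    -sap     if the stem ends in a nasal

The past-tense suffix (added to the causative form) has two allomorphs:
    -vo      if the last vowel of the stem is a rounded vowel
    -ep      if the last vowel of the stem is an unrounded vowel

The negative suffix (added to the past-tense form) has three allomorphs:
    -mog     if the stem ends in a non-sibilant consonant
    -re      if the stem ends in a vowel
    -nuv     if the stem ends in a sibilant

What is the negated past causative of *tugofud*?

The final consonant of *tugofud* is /d/, which is non-nasal, so the causative suffix is -u, giving *tugofudu*.
The last vowel of the causative form *tugofudu* is /u/, which is a rounded vowel, so the past-tense suffix is -vo, giving *tugofuduvo*.
Since the final sound of the past-tense form *tugofuduvo* is /o/ (a vowel), it takes -re, giving *tugofuduvore*.

tugofuduvore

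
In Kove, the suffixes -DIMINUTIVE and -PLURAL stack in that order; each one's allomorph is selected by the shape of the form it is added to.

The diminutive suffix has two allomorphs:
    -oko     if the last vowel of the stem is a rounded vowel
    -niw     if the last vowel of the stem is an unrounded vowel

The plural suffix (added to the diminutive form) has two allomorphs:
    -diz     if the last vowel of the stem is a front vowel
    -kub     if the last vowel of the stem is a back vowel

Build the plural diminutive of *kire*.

*kire* — last vowel /e/ (an unrounded vowel) → -niw → *kireniw*.
The last vowel of the diminutive form *kireniw* is /i/, which is a front vowel, so the plural suffix is -diz, giving *kireniwdiz*.

kireniwdiz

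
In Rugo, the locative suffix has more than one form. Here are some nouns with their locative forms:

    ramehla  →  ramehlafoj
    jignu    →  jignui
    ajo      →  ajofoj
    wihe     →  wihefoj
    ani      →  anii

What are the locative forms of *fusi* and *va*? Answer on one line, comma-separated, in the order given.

fusii, vafoj

The suffix is conditioned by the last vowel: -i when the last vowel of the stem is a high vowel (*jignu*, *ani*); -foj when the last vowel of the stem is a non-high vowel (*ramehla*, *ajo*, *wihe*).
The last vowel of *fusi* is /i/, which is a high vowel, so the suffix is -i, giving *fusii*.
The last vowel of *va* is /a/, which is a non-high vowel, so the suffix is -foj, giving *vafoj*.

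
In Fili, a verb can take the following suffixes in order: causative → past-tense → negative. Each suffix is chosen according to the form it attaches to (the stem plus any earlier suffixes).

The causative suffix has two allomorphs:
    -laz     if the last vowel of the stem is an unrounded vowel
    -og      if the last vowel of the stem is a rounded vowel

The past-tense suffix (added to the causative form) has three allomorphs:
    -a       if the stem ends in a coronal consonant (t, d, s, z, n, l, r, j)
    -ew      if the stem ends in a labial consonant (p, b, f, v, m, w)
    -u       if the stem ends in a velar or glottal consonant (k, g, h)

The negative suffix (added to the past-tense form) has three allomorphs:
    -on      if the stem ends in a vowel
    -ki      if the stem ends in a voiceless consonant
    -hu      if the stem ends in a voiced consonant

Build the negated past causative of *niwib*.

niwiblazaon

Since the last vowel of *niwib* is /i/ (an unrounded vowel), it takes -laz, giving *niwiblaz*.
The causative form *niwiblaz* — final consonant /z/ (coronal) → -a → *niwiblaza*.
The past-tense form *niwiblaza* — final sound /a/ (a vowel) → -on → *niwiblazaon*.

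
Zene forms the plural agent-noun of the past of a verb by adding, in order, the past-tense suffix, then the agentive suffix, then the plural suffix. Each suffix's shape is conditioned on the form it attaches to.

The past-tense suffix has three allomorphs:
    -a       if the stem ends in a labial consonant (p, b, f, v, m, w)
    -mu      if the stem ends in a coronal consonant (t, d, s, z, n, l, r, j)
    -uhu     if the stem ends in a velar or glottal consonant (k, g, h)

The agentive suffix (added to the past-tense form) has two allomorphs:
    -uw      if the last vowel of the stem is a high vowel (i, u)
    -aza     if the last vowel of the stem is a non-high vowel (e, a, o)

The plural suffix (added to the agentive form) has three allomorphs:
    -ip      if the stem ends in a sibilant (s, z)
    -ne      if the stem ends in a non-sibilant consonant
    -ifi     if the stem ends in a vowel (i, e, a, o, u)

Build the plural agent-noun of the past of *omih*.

omihuhuuwne

Since the final consonant of *omih* is /h/ (velar/glottal), it takes -uhu, giving *omihuhu*.
The past-tense form *omihuhu*: last vowel = /u/, a high vowel → -uw → *omihuhuuw*.
The agentive form *omihuhuuw* — final sound /w/ (a non-sibilant consonant) → -ne → *omihuhuuwne*.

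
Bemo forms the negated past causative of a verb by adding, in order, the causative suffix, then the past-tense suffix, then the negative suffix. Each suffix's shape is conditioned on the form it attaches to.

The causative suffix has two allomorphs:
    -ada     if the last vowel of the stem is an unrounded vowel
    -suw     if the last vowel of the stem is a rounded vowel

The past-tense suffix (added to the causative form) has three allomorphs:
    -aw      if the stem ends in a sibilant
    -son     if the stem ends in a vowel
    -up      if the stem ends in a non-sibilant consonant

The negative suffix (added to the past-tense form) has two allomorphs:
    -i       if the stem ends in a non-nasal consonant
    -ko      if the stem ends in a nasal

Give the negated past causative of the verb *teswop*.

teswopsuwupi

*teswop*: last vowel = /o/, a rounded vowel → -suw → *teswopsuw*.
The causative form *teswopsuw*: final sound = /w/, a non-sibilant consonant → -up → *teswopsuwup*.
The past-tense form *teswopsuwup* — final consonant /p/ (non-nasal) → -i → *teswopsuwupi*.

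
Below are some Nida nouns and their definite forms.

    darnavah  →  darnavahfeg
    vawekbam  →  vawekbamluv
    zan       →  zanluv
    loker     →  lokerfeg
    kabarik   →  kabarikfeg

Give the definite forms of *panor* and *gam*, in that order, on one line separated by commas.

The pattern is nasality of the final consonant: -luv when the stem ends in a nasal (*vawekbam*, *zan*); -feg when the stem ends in a non-nasal consonant (*darnavah*, *loker*, *kabarik*).
The final consonant of *panor* is /r/, which is non-nasal, so the suffix is -feg, giving *panorfeg*.
*gam*: final consonant = /m/, a nasal → -luv → *gamluv*.

panorfeg, gamluv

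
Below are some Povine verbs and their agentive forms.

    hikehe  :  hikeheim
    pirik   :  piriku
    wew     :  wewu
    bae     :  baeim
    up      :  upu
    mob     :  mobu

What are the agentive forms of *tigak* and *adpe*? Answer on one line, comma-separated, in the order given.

The alternation tracks the final sound of the stem — -u when the stem ends in a consonant (*pirik*, *wew*, *up*, *mob*); -im when the stem ends in a vowel (*hikehe*, *bae*).
Since the final sound of *tigak* is /k/ (a consonant), it takes -u, giving *tigaku*.
*adpe* — final sound /e/ (a vowel) → -im → *adpeim*.

tigaku, adpeim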